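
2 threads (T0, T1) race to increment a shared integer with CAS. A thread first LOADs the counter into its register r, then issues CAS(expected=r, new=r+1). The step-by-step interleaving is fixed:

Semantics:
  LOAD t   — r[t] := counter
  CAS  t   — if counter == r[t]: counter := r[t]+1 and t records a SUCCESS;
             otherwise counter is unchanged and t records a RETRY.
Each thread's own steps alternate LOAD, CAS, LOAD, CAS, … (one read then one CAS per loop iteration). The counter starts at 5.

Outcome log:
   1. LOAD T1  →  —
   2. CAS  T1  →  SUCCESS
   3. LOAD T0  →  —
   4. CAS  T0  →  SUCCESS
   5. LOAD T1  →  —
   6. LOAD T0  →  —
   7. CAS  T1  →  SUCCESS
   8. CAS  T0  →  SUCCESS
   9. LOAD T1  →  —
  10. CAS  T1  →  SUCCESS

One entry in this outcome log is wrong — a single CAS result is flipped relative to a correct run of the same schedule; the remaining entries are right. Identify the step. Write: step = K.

Reference trace:
T1 LOAD — after: cnt=5, r=5 — load
T1 CAS — after: cnt=6, r=5 — ok
T0 LOAD — after: cnt=6, r=6 — load
T0 CAS — after: cnt=7, r=6 — ok
T1 LOAD — after: cnt=7, r=7 — load
T0 LOAD — after: cnt=7, r=7 — load
T1 CAS — after: cnt=8, r=7 — ok
T0 CAS — after: cnt=8, r=7 — retry
T1 LOAD — after: cnt=8, r=8 — load
T1 CAS — after: cnt=9, r=8 — ok
Log disagrees first at step 8.

step = 8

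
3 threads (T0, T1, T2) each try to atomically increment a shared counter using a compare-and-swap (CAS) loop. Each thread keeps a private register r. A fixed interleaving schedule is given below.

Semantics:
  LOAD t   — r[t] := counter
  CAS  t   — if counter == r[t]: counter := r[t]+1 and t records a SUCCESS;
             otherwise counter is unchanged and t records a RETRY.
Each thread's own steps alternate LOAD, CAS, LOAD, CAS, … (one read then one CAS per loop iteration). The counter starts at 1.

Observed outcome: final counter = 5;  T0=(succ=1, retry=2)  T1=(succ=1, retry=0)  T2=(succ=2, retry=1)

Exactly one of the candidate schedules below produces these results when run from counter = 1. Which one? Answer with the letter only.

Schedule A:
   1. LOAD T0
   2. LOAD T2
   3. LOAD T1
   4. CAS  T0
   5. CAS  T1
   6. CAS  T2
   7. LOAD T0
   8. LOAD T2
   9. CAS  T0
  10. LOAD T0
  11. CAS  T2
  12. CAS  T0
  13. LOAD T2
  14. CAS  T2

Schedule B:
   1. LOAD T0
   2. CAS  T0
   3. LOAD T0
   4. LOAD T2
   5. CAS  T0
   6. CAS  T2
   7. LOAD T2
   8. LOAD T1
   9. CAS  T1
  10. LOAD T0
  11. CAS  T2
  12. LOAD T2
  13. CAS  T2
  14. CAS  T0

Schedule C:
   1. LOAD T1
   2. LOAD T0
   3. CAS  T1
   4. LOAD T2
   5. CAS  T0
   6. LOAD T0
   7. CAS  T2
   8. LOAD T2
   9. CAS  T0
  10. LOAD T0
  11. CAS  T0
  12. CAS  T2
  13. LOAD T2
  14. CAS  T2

Simulating candidate C:
   1) LOAD T1:  M=1  r_T1=1
   2) LOAD T0:  M=1  r_T0=1
   3) CAS  T1:  M=2  r_T1=1 ✓
   4) LOAD T2:  M=2  r_T2=2
   5) CAS  T0:  M=2  r_T0=1 ✗
   6) LOAD T0:  M=2  r_T0=2
   7) CAS  T2:  M=3  r_T2=2 ✓
   8) LOAD T2:  M=3  r_T2=3
   9) CAS  T0:  M=3  r_T0=2 ✗
  10) LOAD T0:  M=3  r_T0=3
  11) CAS  T0:  M=4  r_T0=3 ✓
  12) CAS  T2:  M=4  r_T2=3 ✗
  13) LOAD T2:  M=4  r_T2=4
  14) CAS  T2:  M=5  r_T2=4 ✓

C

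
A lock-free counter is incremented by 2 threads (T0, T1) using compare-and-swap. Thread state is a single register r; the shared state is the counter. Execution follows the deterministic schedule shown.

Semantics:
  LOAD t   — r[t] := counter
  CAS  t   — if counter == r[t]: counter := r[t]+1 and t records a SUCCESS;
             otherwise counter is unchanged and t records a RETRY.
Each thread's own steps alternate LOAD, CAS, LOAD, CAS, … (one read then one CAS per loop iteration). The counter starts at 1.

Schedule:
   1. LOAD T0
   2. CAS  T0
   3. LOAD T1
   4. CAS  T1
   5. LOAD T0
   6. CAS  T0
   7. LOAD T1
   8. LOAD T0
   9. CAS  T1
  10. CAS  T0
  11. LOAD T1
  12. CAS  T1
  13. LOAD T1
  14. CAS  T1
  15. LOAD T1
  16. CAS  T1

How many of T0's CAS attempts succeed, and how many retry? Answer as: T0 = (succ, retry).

T0 = (2, 1)

#1 T0 reads 1
#2 T0 CAS(1→2) writes; counter now 2
#3 T1 reads 2
#4 T1 CAS(2→3) writes; counter now 3
#5 T0 reads 3
#6 T0 CAS(3→4) writes; counter now 4
#7 T1 reads 4
#8 T0 reads 4
#9 T1 CAS(4→5) writes; counter now 5
#10 T0 CAS(4→5) fails; counter now 5
#11 T1 reads 5
#12 T1 CAS(5→6) writes; counter now 6
#13 T1 reads 6
#14 T1 CAS(6→7) writes; counter now 7
#15 T1 reads 7
#16 T1 CAS(7→8) writes; counter now 8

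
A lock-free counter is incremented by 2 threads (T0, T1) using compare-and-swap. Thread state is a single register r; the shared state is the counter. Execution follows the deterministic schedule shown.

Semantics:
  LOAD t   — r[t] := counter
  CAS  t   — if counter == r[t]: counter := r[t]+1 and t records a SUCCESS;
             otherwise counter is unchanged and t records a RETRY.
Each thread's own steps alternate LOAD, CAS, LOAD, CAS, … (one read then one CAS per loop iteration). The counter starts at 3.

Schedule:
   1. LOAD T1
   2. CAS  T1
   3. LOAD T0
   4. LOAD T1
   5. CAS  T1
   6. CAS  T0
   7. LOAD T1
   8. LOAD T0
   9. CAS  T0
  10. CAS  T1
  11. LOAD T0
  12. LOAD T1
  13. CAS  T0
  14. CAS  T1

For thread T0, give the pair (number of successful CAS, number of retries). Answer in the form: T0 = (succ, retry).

T0 = (2, 1)

   1) LOAD T1:  M=3  r_T1=3
   2) CAS  T1:  M=4  r_T1=3 ✓
   3) LOAD T0:  M=4  r_T0=4
   4) LOAD T1:  M=4  r_T1=4
   5) CAS  T1:  M=5  r_T1=4 ✓
   6) CAS  T0:  M=5  r_T0=4 ✗
   7) LOAD T1:  M=5  r_T1=5
   8) LOAD T0:  M=5  r_T0=5
   9) CAS  T0:  M=6  r_T0=5 ✓
  10) CAS  T1:  M=6  r_T1=5 ✗
  11) LOAD T0:  M=6  r_T0=6
  12) LOAD T1:  M=6  r_T1=6
  13) CAS  T0:  M=7  r_T0=6 ✓
  14) CAS  T1:  M=7  r_T1=6 ✗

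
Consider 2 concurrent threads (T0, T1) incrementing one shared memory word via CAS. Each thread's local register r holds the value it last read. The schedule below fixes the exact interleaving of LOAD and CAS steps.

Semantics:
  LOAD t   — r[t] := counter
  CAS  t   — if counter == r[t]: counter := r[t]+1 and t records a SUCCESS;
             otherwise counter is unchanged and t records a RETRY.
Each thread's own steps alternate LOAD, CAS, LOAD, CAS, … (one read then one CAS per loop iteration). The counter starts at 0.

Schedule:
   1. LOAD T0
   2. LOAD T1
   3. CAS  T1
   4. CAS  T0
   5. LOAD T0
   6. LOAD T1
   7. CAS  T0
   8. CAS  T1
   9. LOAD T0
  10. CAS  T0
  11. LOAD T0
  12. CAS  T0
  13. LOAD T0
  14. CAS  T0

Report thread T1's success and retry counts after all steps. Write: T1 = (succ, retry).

T1 = (1, 1)

#1 T0 reads 0
#2 T1 reads 0
#3 T1 CAS(0→1) writes; counter now 1
#4 T0 CAS(0→1) fails; counter now 1
#5 T0 reads 1
#6 T1 reads 1
#7 T0 CAS(1→2) writes; counter now 2
#8 T1 CAS(1→2) fails; counter now 2
#9 T0 reads 2
#10 T0 CAS(2→3) writes; counter now 3
#11 T0 reads 3
#12 T0 CAS(3→4) writes; counter now 4
#13 T0 reads 4
#14 T0 CAS(4→5) writes; counter now 5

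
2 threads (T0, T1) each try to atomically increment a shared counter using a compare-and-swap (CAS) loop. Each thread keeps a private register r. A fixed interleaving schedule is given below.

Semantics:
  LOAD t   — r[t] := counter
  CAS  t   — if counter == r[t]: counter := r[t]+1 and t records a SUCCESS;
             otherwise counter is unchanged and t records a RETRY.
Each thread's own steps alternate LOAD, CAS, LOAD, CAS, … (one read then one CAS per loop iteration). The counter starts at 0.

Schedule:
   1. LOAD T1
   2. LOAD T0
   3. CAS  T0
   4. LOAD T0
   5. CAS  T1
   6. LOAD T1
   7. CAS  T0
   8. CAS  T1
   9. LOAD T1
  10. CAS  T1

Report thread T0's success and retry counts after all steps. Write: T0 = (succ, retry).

T1 LOAD — after: cnt=0, r=0 — load
T0 LOAD — after: cnt=0, r=0 — load
T0 CAS — after: cnt=1, r=0 — ok
T0 LOAD — after: cnt=1, r=1 — load
T1 CAS — after: cnt=1, r=0 — retry
T1 LOAD — after: cnt=1, r=1 — load
T0 CAS — after: cnt=2, r=1 — ok
T1 CAS — after: cnt=2, r=1 — retry
T1 LOAD — after: cnt=2, r=2 — load
T1 CAS — after: cnt=3, r=2 — ok

T0 = (2, 0)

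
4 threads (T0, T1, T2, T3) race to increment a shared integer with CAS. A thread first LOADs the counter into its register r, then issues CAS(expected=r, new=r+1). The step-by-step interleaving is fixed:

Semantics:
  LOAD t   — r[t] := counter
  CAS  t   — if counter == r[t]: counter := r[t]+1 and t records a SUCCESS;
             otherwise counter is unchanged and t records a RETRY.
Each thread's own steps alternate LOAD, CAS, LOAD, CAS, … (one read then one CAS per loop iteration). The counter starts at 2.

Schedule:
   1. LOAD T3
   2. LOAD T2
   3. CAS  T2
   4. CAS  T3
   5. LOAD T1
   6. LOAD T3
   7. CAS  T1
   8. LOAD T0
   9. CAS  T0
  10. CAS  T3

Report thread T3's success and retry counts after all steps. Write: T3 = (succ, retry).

#1 T3 reads 2
#2 T2 reads 2
#3 T2 CAS(2→3) writes; counter now 3
#4 T3 CAS(2→3) fails; counter now 3
#5 T1 reads 3
#6 T3 reads 3
#7 T1 CAS(3→4) writes; counter now 4
#8 T0 reads 4
#9 T0 CAS(4→5) writes; counter now 5
#10 T3 CAS(3→4) fails; counter now 5

T3 = (0, 2)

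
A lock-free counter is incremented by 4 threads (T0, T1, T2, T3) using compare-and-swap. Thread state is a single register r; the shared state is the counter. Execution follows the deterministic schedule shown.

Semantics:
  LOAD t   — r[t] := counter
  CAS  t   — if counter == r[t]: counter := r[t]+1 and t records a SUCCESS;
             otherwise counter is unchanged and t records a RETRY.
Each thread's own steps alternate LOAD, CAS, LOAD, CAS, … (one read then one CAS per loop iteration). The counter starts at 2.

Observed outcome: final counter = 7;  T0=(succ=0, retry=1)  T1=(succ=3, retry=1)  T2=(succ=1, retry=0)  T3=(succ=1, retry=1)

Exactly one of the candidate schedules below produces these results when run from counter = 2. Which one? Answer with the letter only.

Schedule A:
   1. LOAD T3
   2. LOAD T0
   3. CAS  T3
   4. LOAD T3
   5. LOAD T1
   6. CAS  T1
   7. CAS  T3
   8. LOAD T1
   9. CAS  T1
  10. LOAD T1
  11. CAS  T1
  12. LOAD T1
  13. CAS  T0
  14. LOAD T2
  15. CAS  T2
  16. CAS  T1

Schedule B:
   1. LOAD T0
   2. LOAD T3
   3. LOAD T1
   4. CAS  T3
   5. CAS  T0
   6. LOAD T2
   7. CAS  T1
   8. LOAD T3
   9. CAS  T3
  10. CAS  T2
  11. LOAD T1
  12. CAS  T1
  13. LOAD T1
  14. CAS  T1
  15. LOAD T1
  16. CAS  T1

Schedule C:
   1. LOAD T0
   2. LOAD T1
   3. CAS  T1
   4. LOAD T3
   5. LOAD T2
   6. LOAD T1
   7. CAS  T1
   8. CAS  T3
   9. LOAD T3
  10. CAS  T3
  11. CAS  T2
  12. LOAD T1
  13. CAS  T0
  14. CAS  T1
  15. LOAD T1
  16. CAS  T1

Simulating candidate A:
#1 T3 reads 2
#2 T0 reads 2
#3 T3 CAS(2→3) writes; counter now 3
#4 T3 reads 3
#5 T1 reads 3
#6 T1 CAS(3→4) writes; counter now 4
#7 T3 CAS(3→4) fails; counter now 4
#8 T1 reads 4
#9 T1 CAS(4→5) writes; counter now 5
#10 T1 reads 5
#11 T1 CAS(5→6) writes; counter now 6
#12 T1 reads 6
#13 T0 CAS(2→3) fails; counter now 6
#14 T2 reads 6
#15 T2 CAS(6→7) writes; counter now 7
#16 T1 CAS(6→7) fails; counter now 7

A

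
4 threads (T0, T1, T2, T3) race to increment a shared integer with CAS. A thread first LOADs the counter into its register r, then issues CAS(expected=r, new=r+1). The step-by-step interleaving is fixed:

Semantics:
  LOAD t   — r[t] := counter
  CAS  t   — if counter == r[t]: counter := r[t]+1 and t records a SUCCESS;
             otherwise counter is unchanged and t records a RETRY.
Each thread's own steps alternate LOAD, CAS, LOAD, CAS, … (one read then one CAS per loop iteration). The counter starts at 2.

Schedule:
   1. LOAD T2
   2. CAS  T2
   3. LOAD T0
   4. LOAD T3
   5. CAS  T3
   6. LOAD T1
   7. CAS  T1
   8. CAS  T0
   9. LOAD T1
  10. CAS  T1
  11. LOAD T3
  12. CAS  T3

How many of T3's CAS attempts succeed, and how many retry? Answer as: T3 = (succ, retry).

T3 = (2, 0)

step 1: T2 LOAD ⇒ load; ctr=2 reg=2
step 2: T2 CAS ⇒ ok; ctr=3 reg=2
step 3: T0 LOAD ⇒ load; ctr=3 reg=3
step 4: T3 LOAD ⇒ load; ctr=3 reg=3
step 5: T3 CAS ⇒ ok; ctr=4 reg=3
step 6: T1 LOAD ⇒ load; ctr=4 reg=4
step 7: T1 CAS ⇒ ok; ctr=5 reg=4
step 8: T0 CAS ⇒ retry; ctr=5 reg=3
step 9: T1 LOAD ⇒ load; ctr=5 reg=5
step 10: T1 CAS ⇒ ok; ctr=6 reg=5
step 11: T3 LOAD ⇒ load; ctr=6 reg=6
step 12: T3 CAS ⇒ ok; ctr=7 reg=6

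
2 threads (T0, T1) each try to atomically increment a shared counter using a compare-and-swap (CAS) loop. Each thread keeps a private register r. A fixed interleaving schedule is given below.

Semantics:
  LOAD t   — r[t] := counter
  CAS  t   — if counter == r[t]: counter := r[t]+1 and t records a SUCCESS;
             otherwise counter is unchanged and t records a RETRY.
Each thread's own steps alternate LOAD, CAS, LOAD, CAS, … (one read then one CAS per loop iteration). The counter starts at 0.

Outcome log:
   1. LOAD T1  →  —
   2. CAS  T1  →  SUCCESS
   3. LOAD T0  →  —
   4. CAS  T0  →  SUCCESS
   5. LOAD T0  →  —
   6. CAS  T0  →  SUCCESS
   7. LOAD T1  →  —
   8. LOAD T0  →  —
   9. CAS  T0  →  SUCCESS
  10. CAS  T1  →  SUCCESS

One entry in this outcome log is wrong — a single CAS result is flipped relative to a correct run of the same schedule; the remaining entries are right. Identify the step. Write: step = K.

step = 10

Correct run:
T1 LOAD — after: cnt=0, r=0 — load
T1 CAS — after: cnt=1, r=0 — ok
T0 LOAD — after: cnt=1, r=1 — load
T0 CAS — after: cnt=2, r=1 — ok
T0 LOAD — after: cnt=2, r=2 — load
T0 CAS — after: cnt=3, r=2 — ok
T1 LOAD — after: cnt=3, r=3 — load
T0 LOAD — after: cnt=3, r=3 — load
T0 CAS — after: cnt=4, r=3 — ok
T1 CAS — after: cnt=4, r=3 — retry
Flip is step 10.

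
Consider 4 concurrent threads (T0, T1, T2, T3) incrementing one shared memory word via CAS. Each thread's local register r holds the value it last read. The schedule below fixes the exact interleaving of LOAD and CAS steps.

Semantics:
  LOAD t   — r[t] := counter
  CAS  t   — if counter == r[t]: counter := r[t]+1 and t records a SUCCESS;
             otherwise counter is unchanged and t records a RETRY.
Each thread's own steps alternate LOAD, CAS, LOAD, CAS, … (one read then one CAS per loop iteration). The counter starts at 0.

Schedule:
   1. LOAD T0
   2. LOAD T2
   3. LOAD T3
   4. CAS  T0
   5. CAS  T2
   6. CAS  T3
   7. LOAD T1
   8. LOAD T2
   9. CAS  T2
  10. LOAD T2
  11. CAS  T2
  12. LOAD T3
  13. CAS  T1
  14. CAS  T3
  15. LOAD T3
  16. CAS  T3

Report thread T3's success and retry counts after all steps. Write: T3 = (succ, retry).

#1 T0 reads 0
#2 T2 reads 0
#3 T3 reads 0
#4 T0 CAS(0→1) writes; counter now 1
#5 T2 CAS(0→1) fails; counter now 1
#6 T3 CAS(0→1) fails; counter now 1
#7 T1 reads 1
#8 T2 reads 1
#9 T2 CAS(1→2) writes; counter now 2
#10 T2 reads 2
#11 T2 CAS(2→3) writes; counter now 3
#12 T3 reads 3
#13 T1 CAS(1→2) fails; counter now 3
#14 T3 CAS(3→4) writes; counter now 4
#15 T3 reads 4
#16 T3 CAS(4→5) writes; counter now 5

T3 = (2, 1)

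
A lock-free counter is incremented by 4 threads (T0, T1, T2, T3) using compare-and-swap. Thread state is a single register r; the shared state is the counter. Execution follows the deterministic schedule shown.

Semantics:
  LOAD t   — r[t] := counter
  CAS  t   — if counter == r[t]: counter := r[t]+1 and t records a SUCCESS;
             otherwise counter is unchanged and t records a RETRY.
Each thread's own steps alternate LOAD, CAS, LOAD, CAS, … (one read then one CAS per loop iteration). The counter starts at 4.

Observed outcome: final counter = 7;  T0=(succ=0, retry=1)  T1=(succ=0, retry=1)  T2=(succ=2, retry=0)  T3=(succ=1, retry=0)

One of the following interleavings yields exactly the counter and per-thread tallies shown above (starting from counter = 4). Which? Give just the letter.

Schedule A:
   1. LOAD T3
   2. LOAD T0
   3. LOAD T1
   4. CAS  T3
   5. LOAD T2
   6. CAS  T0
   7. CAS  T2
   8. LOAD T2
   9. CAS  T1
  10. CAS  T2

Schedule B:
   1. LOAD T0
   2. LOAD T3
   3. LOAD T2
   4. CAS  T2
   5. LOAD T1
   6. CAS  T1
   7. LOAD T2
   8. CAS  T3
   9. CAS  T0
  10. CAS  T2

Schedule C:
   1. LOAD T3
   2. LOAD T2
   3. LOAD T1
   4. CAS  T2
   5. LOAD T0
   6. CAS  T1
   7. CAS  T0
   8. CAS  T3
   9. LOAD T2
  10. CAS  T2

Simulating candidate A:
T3 LOAD — after: cnt=4, r=4 — load
T0 LOAD — after: cnt=4, r=4 — load
T1 LOAD — after: cnt=4, r=4 — load
T3 CAS — after: cnt=5, r=4 — ok
T2 LOAD — after: cnt=5, r=5 — load
T0 CAS — after: cnt=5, r=4 — retry
T2 CAS — after: cnt=6, r=5 — ok
T2 LOAD — after: cnt=6, r=6 — load
T1 CAS — after: cnt=6, r=4 — retry
T2 CAS — after: cnt=7, r=6 — ok

A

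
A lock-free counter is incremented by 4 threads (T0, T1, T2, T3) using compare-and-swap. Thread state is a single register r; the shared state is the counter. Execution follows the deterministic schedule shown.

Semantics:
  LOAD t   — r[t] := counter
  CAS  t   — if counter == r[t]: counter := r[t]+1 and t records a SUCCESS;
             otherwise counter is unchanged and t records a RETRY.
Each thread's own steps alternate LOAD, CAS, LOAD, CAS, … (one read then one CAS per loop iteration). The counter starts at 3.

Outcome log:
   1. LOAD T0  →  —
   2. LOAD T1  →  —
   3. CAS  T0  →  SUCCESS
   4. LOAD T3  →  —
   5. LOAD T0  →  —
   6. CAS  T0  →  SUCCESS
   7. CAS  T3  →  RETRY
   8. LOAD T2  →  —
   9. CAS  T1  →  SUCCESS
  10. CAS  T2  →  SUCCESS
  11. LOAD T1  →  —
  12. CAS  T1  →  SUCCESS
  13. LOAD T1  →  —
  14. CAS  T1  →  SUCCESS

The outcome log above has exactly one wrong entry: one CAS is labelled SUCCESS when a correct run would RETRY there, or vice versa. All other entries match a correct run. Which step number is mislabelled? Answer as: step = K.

Re-executing:
step 1: T0 LOAD ⇒ load; ctr=3 reg=3
step 2: T1 LOAD ⇒ load; ctr=3 reg=3
step 3: T0 CAS ⇒ ok; ctr=4 reg=3
step 4: T3 LOAD ⇒ load; ctr=4 reg=4
step 5: T0 LOAD ⇒ load; ctr=4 reg=4
step 6: T0 CAS ⇒ ok; ctr=5 reg=4
step 7: T3 CAS ⇒ retry; ctr=5 reg=4
step 8: T2 LOAD ⇒ load; ctr=5 reg=5
step 9: T1 CAS ⇒ retry; ctr=5 reg=3
step 10: T2 CAS ⇒ ok; ctr=6 reg=5
step 11: T1 LOAD ⇒ load; ctr=6 reg=6
step 12: T1 CAS ⇒ ok; ctr=7 reg=6
step 13: T1 LOAD ⇒ load; ctr=7 reg=7
step 14: T1 CAS ⇒ ok; ctr=8 reg=7
Flip is step 9.

step = 9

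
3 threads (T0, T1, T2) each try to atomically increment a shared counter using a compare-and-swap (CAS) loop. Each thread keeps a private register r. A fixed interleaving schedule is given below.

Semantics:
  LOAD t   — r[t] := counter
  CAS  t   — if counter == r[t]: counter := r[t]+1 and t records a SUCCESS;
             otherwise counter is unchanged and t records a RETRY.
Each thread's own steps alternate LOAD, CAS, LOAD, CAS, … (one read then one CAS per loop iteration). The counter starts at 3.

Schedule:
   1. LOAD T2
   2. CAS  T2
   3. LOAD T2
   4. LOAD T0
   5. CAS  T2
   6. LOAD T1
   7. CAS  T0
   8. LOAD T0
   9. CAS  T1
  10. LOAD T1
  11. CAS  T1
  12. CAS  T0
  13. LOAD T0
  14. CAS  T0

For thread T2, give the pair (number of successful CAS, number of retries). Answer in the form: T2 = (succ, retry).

T2 = (2, 0)

   1) LOAD T2:  M=3  r_T2=3
   2) CAS  T2:  M=4  r_T2=3 ✓
   3) LOAD T2:  M=4  r_T2=4
   4) LOAD T0:  M=4  r_T0=4
   5) CAS  T2:  M=5  r_T2=4 ✓
   6) LOAD T1:  M=5  r_T1=5
   7) CAS  T0:  M=5  r_T0=4 ✗
   8) LOAD T0:  M=5  r_T0=5
   9) CAS  T1:  M=6  r_T1=5 ✓
  10) LOAD T1:  M=6  r_T1=6
  11) CAS  T1:  M=7  r_T1=6 ✓
  12) CAS  T0:  M=7  r_T0=5 ✗
  13) LOAD T0:  M=7  r_T0=7
  14) CAS  T0:  M=8  r_T0=7 ✓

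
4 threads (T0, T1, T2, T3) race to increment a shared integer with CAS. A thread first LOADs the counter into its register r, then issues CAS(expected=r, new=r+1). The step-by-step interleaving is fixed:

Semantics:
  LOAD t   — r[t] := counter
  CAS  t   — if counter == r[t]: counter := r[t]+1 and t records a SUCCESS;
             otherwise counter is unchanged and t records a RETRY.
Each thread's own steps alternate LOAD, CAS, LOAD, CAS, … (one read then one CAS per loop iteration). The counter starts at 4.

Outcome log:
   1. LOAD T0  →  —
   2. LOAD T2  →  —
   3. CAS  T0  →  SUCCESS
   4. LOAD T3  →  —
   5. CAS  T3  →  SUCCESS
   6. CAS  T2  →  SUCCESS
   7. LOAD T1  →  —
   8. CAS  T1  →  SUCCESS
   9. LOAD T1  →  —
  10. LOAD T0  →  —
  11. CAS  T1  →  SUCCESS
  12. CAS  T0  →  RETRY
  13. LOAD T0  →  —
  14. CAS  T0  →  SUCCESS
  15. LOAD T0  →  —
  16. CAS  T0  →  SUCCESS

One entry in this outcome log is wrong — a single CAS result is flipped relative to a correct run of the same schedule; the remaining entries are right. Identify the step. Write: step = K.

Re-executing:
[1] T0.load  rd  (counter 4, T0.r 4)
[2] T2.load  rd  (counter 4, T2.r 4)
[3] T0.cas  hit  (counter 5, T0.r 4)
[4] T3.load  rd  (counter 5, T3.r 5)
[5] T3.cas  hit  (counter 6, T3.r 5)
[6] T2.cas  miss  (counter 6, T2.r 4)
[7] T1.load  rd  (counter 6, T1.r 6)
[8] T1.cas  hit  (counter 7, T1.r 6)
[9] T1.load  rd  (counter 7, T1.r 7)
[10] T0.load  rd  (counter 7, T0.r 7)
[11] T1.cas  hit  (counter 8, T1.r 7)
[12] T0.cas  miss  (counter 8, T0.r 7)
[13] T0.load  rd  (counter 8, T0.r 8)
[14] T0.cas  hit  (counter 9, T0.r 8)
[15] T0.load  rd  (counter 9, T0.r 9)
[16] T0.cas  hit  (counter 10, T0.r 9)
Log disagrees first at step 6.

step = 6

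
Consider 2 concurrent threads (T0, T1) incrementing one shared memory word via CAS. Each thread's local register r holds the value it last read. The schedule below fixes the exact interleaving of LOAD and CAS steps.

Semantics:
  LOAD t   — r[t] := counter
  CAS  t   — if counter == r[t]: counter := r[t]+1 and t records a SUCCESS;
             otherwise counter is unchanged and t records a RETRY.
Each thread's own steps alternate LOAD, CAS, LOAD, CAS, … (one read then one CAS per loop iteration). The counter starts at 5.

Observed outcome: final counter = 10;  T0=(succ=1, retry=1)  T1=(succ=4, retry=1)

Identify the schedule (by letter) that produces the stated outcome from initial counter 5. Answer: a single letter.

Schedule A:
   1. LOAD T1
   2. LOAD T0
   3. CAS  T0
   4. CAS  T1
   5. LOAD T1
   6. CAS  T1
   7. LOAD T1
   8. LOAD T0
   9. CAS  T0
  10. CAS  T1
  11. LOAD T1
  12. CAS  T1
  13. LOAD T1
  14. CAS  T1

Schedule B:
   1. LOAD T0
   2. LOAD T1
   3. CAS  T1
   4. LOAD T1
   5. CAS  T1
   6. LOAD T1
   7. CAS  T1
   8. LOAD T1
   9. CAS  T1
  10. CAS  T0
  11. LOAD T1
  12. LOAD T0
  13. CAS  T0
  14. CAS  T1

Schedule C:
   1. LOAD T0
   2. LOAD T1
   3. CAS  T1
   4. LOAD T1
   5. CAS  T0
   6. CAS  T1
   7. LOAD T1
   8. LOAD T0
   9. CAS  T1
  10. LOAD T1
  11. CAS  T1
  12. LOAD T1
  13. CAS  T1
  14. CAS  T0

Simulating candidate B:
1. LOAD T0 → mem=5 r[T0]=5 [LOAD]
2. LOAD T1 → mem=5 r[T1]=5 [LOAD]
3. CAS T1 → mem=6 r[T1]=5 [OK]
4. LOAD T1 → mem=6 r[T1]=6 [LOAD]
5. CAS T1 → mem=7 r[T1]=6 [OK]
6. LOAD T1 → mem=7 r[T1]=7 [LOAD]
7. CAS T1 → mem=8 r[T1]=7 [OK]
8. LOAD T1 → mem=8 r[T1]=8 [LOAD]
9. CAS T1 → mem=9 r[T1]=8 [OK]
10. CAS T0 → mem=9 r[T0]=5 [RETRY]
11. LOAD T1 → mem=9 r[T1]=9 [LOAD]
12. LOAD T0 → mem=9 r[T0]=9 [LOAD]
13. CAS T0 → mem=10 r[T0]=9 [OK]
14. CAS T1 → mem=10 r[T1]=9 [RETRY]

B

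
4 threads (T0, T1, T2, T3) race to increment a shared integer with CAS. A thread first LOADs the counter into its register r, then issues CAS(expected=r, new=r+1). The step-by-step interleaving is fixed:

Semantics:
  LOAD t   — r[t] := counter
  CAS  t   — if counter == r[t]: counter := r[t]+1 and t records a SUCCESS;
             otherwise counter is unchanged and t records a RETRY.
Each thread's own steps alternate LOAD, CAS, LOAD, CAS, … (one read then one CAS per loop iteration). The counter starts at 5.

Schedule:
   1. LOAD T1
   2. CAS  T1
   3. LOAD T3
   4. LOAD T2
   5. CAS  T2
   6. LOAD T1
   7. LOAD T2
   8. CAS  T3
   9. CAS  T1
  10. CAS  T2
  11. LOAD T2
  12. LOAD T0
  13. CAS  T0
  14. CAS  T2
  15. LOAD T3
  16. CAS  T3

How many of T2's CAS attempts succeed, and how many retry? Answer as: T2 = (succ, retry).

[1] T1.load  rd  (counter 5, T1.r 5)
[2] T1.cas  hit  (counter 6, T1.r 5)
[3] T3.load  rd  (counter 6, T3.r 6)
[4] T2.load  rd  (counter 6, T2.r 6)
[5] T2.cas  hit  (counter 7, T2.r 6)
[6] T1.load  rd  (counter 7, T1.r 7)
[7] T2.load  rd  (counter 7, T2.r 7)
[8] T3.cas  miss  (counter 7, T3.r 6)
[9] T1.cas  hit  (counter 8, T1.r 7)
[10] T2.cas  miss  (counter 8, T2.r 7)
[11] T2.load  rd  (counter 8, T2.r 8)
[12] T0.load  rd  (counter 8, T0.r 8)
[13] T0.cas  hit  (counter 9, T0.r 8)
[14] T2.cas  miss  (counter 9, T2.r 8)
[15] T3.load  rd  (counter 9, T3.r 9)
[16] T3.cas  hit  (counter 10, T3.r 9)

T2 = (1, 2)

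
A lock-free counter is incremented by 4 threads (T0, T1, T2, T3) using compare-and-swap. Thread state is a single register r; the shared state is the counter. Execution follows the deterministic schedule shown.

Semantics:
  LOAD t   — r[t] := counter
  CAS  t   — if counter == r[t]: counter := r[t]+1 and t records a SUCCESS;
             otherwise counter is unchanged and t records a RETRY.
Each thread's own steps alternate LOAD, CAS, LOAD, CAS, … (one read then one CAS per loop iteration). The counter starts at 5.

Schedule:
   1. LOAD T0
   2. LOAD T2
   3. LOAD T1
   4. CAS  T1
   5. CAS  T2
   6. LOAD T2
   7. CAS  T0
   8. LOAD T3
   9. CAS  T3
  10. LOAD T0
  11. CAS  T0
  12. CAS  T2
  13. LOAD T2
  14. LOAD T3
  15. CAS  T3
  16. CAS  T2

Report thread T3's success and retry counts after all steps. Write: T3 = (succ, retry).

T3 = (2, 0)

#1 T0 reads 5
#2 T2 reads 5
#3 T1 reads 5
#4 T1 CAS(5→6) writes; counter now 6
#5 T2 CAS(5→6) fails; counter now 6
#6 T2 reads 6
#7 T0 CAS(5→6) fails; counter now 6
#8 T3 reads 6
#9 T3 CAS(6→7) writes; counter now 7
#10 T0 reads 7
#11 T0 CAS(7→8) writes; counter now 8
#12 T2 CAS(6→7) fails; counter now 8
#13 T2 reads 8
#14 T3 reads 8
#15 T3 CAS(8→9) writes; counter now 9
#16 T2 CAS(8→9) fails; counter now 9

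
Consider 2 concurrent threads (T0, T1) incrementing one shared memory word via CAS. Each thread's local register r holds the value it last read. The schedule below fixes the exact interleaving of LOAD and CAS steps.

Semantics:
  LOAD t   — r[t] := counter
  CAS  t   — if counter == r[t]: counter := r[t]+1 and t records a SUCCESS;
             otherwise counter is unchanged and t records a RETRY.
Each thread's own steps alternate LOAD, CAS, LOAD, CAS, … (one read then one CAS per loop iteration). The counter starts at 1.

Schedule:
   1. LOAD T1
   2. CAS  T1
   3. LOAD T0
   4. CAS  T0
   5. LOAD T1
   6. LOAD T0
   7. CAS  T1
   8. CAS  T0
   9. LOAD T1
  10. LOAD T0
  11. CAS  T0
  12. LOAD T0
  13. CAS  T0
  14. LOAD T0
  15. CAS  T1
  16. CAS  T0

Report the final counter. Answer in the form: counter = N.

counter = 7

   1) LOAD T1:  M=1  r_T1=1
   2) CAS  T1:  M=2  r_T1=1 ✓
   3) LOAD T0:  M=2  r_T0=2
   4) CAS  T0:  M=3  r_T0=2 ✓
   5) LOAD T1:  M=3  r_T1=3
   6) LOAD T0:  M=3  r_T0=3
   7) CAS  T1:  M=4  r_T1=3 ✓
   8) CAS  T0:  M=4  r_T0=3 ✗
   9) LOAD T1:  M=4  r_T1=4
  10) LOAD T0:  M=4  r_T0=4
  11) CAS  T0:  M=5  r_T0=4 ✓
  12) LOAD T0:  M=5  r_T0=5
  13) CAS  T0:  M=6  r_T0=5 ✓
  14) LOAD T0:  M=6  r_T0=6
  15) CAS  T1:  M=6  r_T1=4 ✗
  16) CAS  T0:  M=7  r_T0=6 ✓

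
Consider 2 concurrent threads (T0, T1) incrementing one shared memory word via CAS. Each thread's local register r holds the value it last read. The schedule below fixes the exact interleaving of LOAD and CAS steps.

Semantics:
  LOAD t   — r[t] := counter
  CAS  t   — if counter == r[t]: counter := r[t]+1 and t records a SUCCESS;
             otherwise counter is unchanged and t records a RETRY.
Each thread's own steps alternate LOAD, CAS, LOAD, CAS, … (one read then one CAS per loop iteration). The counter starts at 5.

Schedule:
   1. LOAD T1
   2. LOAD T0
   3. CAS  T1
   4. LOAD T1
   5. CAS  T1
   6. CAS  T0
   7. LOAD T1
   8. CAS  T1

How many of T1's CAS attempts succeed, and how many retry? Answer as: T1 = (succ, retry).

1. LOAD T1 → mem=5 r[T1]=5 [LOAD]
2. LOAD T0 → mem=5 r[T0]=5 [LOAD]
3. CAS T1 → mem=6 r[T1]=5 [OK]
4. LOAD T1 → mem=6 r[T1]=6 [LOAD]
5. CAS T1 → mem=7 r[T1]=6 [OK]
6. CAS T0 → mem=7 r[T0]=5 [RETRY]
7. LOAD T1 → mem=7 r[T1]=7 [LOAD]
8. CAS T1 → mem=8 r[T1]=7 [OK]

T1 = (3, 0)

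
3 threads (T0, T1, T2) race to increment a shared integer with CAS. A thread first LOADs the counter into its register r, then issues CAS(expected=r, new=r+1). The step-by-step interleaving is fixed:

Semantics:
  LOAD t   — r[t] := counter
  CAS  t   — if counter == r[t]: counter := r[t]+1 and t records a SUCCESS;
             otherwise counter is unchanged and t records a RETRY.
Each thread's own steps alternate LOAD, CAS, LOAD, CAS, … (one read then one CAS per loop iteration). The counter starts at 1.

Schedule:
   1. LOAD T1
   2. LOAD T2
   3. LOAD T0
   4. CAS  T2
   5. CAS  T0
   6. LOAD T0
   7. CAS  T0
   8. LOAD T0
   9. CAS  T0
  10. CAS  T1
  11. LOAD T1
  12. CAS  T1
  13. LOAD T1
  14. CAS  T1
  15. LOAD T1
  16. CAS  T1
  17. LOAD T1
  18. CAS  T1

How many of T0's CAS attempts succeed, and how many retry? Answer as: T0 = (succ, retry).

T0 = (2, 1)

T1 LOAD — after: cnt=1, r=1 — load
T2 LOAD — after: cnt=1, r=1 — load
T0 LOAD — after: cnt=1, r=1 — load
T2 CAS — after: cnt=2, r=1 — ok
T0 CAS — after: cnt=2, r=1 — retry
T0 LOAD — after: cnt=2, r=2 — load
T0 CAS — after: cnt=3, r=2 — ok
T0 LOAD — after: cnt=3, r=3 — load
T0 CAS — after: cnt=4, r=3 — ok
T1 CAS — after: cnt=4, r=1 — retry
T1 LOAD — after: cnt=4, r=4 — load
T1 CAS — after: cnt=5, r=4 — ok
T1 LOAD — after: cnt=5, r=5 — load
T1 CAS — after: cnt=6, r=5 — ok
T1 LOAD — after: cnt=6, r=6 — load
T1 CAS — after: cnt=7, r=6 — ok
T1 LOAD — after: cnt=7, r=7 — load
T1 CAS — after: cnt=8, r=7 — ok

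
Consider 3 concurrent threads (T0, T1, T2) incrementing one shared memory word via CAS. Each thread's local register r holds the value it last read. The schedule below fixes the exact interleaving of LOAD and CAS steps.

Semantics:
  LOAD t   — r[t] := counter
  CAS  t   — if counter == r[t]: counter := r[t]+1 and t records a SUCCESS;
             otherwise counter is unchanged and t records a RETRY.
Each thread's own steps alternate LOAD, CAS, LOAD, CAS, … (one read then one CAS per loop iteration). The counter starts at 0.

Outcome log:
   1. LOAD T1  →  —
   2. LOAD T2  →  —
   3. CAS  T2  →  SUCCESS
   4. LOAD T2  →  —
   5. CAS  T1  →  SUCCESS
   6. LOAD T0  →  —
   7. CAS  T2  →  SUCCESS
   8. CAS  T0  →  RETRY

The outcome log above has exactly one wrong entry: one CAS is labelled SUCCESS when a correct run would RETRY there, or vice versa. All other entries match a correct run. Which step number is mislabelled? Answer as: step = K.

step = 5

Correct run:
[1] T1.load  rd  (counter 0, T1.r 0)
[2] T2.load  rd  (counter 0, T2.r 0)
[3] T2.cas  hit  (counter 1, T2.r 0)
[4] T2.load  rd  (counter 1, T2.r 1)
[5] T1.cas  miss  (counter 1, T1.r 0)
[6] T0.load  rd  (counter 1, T0.r 1)
[7] T2.cas  hit  (counter 2, T2.r 1)
[8] T0.cas  miss  (counter 2, T0.r 1)
Log disagrees first at step 5.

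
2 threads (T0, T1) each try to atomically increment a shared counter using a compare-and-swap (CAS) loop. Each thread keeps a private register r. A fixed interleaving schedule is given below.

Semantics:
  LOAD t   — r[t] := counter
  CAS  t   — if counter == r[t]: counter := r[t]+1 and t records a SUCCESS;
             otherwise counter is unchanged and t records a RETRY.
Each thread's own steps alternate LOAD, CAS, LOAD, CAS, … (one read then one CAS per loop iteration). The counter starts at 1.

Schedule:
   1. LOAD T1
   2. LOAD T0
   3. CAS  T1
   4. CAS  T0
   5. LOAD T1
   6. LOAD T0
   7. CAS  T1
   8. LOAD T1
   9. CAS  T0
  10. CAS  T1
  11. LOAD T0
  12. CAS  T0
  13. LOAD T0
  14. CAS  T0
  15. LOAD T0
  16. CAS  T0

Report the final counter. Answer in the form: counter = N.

#1 T1 reads 1
#2 T0 reads 1
#3 T1 CAS(1→2) writes; counter now 2
#4 T0 CAS(1→2) fails; counter now 2
#5 T1 reads 2
#6 T0 reads 2
#7 T1 CAS(2→3) writes; counter now 3
#8 T1 reads 3
#9 T0 CAS(2→3) fails; counter now 3
#10 T1 CAS(3→4) writes; counter now 4
#11 T0 reads 4
#12 T0 CAS(4→5) writes; counter now 5
#13 T0 reads 5
#14 T0 CAS(5→6) writes; counter now 6
#15 T0 reads 6
#16 T0 CAS(6→7) writes; counter now 7

counter = 7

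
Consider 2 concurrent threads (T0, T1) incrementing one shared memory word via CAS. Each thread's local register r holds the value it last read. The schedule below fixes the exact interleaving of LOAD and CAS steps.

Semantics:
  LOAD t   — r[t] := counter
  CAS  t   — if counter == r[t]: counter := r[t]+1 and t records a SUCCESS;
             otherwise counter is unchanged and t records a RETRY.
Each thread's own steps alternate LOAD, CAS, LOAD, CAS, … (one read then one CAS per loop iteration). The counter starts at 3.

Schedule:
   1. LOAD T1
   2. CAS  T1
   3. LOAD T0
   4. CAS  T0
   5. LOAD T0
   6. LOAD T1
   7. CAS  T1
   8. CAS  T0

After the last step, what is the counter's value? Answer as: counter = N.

counter = 6

   1) LOAD T1:  M=3  r_T1=3
   2) CAS  T1:  M=4  r_T1=3 ✓
   3) LOAD T0:  M=4  r_T0=4
   4) CAS  T0:  M=5  r_T0=4 ✓
   5) LOAD T0:  M=5  r_T0=5
   6) LOAD T1:  M=5  r_T1=5
   7) CAS  T1:  M=6  r_T1=5 ✓
   8) CAS  T0:  M=6  r_T0=5 ✗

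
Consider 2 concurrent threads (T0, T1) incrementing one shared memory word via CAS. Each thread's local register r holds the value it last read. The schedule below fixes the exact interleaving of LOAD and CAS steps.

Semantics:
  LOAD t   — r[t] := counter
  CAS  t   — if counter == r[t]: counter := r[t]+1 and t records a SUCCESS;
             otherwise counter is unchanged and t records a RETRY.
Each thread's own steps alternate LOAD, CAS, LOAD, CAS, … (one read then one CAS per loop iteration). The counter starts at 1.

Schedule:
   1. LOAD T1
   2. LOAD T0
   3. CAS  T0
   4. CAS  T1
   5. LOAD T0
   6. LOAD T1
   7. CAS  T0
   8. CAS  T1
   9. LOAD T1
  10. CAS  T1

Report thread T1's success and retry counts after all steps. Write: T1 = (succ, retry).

T1 = (1, 2)

   1) LOAD T1:  M=1  r_T1=1
   2) LOAD T0:  M=1  r_T0=1
   3) CAS  T0:  M=2  r_T0=1 ✓
   4) CAS  T1:  M=2  r_T1=1 ✗
   5) LOAD T0:  M=2  r_T0=2
   6) LOAD T1:  M=2  r_T1=2
   7) CAS  T0:  M=3  r_T0=2 ✓
   8) CAS  T1:  M=3  r_T1=2 ✗
   9) LOAD T1:  M=3  r_T1=3
  10) CAS  T1:  M=4  r_T1=3 ✓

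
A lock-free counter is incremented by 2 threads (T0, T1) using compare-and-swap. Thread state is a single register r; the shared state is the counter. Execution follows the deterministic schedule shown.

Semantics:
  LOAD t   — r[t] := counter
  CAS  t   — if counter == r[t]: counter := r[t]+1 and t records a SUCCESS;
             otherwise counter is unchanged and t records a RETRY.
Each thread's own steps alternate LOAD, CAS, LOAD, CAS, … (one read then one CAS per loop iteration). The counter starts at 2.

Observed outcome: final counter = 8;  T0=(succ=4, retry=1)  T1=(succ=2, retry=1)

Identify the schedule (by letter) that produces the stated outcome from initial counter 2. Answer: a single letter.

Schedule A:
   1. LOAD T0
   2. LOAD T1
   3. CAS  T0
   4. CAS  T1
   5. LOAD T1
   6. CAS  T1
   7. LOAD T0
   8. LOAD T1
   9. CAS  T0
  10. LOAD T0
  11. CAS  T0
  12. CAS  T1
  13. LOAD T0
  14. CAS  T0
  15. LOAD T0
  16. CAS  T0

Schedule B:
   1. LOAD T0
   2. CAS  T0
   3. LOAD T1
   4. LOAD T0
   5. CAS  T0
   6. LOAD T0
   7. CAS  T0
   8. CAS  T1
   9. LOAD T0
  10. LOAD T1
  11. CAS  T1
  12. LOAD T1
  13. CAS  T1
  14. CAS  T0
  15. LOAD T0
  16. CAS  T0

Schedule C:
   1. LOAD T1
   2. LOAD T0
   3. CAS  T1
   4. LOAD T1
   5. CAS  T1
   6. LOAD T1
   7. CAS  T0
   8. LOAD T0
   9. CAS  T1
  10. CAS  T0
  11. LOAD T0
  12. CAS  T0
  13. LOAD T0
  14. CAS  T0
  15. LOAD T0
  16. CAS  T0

Tracing schedule B:
#1 T0 reads 2
#2 T0 CAS(2→3) writes; counter now 3
#3 T1 reads 3
#4 T0 reads 3
#5 T0 CAS(3→4) writes; counter now 4
#6 T0 reads 4
#7 T0 CAS(4→5) writes; counter now 5
#8 T1 CAS(3→4) fails; counter now 5
#9 T0 reads 5
#10 T1 reads 5
#11 T1 CAS(5→6) writes; counter now 6
#12 T1 reads 6
#13 T1 CAS(6→7) writes; counter now 7
#14 T0 CAS(5→6) fails; counter now 7
#15 T0 reads 7
#16 T0 CAS(7→8) writes; counter now 8

B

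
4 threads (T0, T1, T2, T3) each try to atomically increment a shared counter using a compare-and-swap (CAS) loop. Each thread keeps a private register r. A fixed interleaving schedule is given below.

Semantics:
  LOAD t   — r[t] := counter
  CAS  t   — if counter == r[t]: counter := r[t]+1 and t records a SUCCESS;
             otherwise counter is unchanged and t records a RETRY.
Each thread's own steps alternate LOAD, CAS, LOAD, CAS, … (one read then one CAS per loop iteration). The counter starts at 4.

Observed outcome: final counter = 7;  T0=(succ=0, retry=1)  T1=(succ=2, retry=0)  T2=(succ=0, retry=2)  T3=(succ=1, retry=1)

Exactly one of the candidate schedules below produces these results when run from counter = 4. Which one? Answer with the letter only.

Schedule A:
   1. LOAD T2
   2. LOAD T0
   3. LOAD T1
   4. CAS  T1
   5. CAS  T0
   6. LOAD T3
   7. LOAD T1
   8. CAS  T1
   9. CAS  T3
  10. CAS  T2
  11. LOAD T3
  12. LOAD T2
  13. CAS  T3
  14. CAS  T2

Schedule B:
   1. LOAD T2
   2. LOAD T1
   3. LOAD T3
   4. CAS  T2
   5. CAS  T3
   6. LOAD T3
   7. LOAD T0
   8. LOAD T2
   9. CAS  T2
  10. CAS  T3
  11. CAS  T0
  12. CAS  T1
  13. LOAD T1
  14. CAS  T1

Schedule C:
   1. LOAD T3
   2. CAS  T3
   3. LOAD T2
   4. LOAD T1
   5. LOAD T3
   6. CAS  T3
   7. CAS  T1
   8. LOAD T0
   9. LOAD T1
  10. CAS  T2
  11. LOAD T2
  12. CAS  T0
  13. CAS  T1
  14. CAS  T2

Tracing schedule A:
1. LOAD T2 → mem=4 r[T2]=4 [LOAD]
2. LOAD T0 → mem=4 r[T0]=4 [LOAD]
3. LOAD T1 → mem=4 r[T1]=4 [LOAD]
4. CAS T1 → mem=5 r[T1]=4 [OK]
5. CAS T0 → mem=5 r[T0]=4 [RETRY]
6. LOAD T3 → mem=5 r[T3]=5 [LOAD]
7. LOAD T1 → mem=5 r[T1]=5 [LOAD]
8. CAS T1 → mem=6 r[T1]=5 [OK]
9. CAS T3 → mem=6 r[T3]=5 [RETRY]
10. CAS T2 → mem=6 r[T2]=4 [RETRY]
11. LOAD T3 → mem=6 r[T3]=6 [LOAD]
12. LOAD T2 → mem=6 r[T2]=6 [LOAD]
13. CAS T3 → mem=7 r[T3]=6 [OK]
14. CAS T2 → mem=7 r[T2]=6 [RETRY]

A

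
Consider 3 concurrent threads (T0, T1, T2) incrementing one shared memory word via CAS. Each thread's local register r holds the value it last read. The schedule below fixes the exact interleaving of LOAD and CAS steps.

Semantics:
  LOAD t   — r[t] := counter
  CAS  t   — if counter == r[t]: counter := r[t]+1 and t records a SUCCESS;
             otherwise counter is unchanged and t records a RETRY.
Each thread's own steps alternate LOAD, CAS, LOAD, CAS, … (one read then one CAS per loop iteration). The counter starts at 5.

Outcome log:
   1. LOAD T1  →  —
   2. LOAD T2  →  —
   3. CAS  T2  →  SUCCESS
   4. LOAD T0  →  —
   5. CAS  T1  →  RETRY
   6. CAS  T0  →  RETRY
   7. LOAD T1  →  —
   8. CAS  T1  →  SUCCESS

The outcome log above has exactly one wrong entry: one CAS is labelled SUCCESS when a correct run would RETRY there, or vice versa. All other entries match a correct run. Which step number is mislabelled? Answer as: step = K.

step = 6

Re-executing:
   1) LOAD T1:  M=5  r_T1=5
   2) LOAD T2:  M=5  r_T2=5
   3) CAS  T2:  M=6  r_T2=5 ✓
   4) LOAD T0:  M=6  r_T0=6
   5) CAS  T1:  M=6  r_T1=5 ✗
   6) CAS  T0:  M=7  r_T0=6 ✓
   7) LOAD T1:  M=7  r_T1=7
   8) CAS  T1:  M=8  r_T1=7 ✓
Log disagrees first at step 6.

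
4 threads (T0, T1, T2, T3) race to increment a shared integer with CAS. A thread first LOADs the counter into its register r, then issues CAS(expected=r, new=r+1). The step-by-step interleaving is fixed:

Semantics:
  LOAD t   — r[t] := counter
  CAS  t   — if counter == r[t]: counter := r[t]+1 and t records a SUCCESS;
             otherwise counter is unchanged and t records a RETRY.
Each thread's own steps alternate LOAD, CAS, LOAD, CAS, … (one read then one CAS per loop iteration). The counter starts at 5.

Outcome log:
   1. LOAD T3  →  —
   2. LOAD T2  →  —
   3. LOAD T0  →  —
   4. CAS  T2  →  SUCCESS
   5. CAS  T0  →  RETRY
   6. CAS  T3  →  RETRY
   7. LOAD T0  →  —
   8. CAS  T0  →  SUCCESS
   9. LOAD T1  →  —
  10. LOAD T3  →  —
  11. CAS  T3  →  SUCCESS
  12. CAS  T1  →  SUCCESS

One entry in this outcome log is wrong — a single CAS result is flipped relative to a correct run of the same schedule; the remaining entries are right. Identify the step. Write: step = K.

step = 12

Correct run:
1. LOAD T3 → mem=5 r[T3]=5 [LOAD]
2. LOAD T2 → mem=5 r[T2]=5 [LOAD]
3. LOAD T0 → mem=5 r[T0]=5 [LOAD]
4. CAS T2 → mem=6 r[T2]=5 [OK]
5. CAS T0 → mem=6 r[T0]=5 [RETRY]
6. CAS T3 → mem=6 r[T3]=5 [RETRY]
7. LOAD T0 → mem=6 r[T0]=6 [LOAD]
8. CAS T0 → mem=7 r[T0]=6 [OK]
9. LOAD T1 → mem=7 r[T1]=7 [LOAD]
10. LOAD T3 → mem=7 r[T3]=7 [LOAD]
11. CAS T3 → mem=8 r[T3]=7 [OK]
12. CAS T1 → mem=8 r[T1]=7 [RETRY]
Flip is step 12.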